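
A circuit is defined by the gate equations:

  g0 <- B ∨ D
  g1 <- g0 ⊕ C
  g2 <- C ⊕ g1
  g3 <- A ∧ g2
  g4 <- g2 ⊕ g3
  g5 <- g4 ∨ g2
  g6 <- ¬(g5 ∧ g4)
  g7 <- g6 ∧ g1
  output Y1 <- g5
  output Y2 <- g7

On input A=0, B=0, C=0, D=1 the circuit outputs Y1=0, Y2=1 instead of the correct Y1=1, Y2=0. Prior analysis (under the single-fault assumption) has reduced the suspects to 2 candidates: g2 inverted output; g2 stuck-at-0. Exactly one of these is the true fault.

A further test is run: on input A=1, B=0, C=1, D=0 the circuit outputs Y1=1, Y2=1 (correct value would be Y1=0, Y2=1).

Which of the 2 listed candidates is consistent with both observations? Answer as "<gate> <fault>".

g2 inverted output

Evaluate each candidate on input A=1, B=0, C=1, D=0:
  g2 inverted output: g0=0, g1=1, g2=1 [inverted output], g3=1, g4=0, g5=1, g6=1, g7=1 → Y1=1, Y2=1 — matches
  g2 stuck-at-0: g0=0, g1=1, g2=0 [stuck-at-0], g3=0, g4=0, g5=0, g6=1, g7=1 → Y1=0, Y2=1 — eliminated
Only g2 inverted output reproduces the observed Y1=1, Y2=1.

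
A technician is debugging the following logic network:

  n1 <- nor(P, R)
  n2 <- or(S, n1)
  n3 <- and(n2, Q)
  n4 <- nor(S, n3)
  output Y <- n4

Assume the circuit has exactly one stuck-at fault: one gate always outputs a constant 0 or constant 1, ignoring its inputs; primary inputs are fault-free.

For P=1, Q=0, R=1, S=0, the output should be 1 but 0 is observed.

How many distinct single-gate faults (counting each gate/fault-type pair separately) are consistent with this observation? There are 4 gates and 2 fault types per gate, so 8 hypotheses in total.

Fault-free: n1=0, n2=0, n3=0, n4=1 → 1. Observed 0.
  n1 stuck-at-0: output 1 ✗
  n1 stuck-at-1: output 1 ✗
  n2 stuck-at-0: output 1 ✗
  n2 stuck-at-1: output 1 ✗
  n3 stuck-at-0: output 1 ✗
  n3 stuck-at-1: output 0 ✓
  n4 stuck-at-0: output 0 ✓
  n4 stuck-at-1: output 1 ✗
Consistent faults: {n3 stuck-at-1, n4 stuck-at-0} — 2 in all.

2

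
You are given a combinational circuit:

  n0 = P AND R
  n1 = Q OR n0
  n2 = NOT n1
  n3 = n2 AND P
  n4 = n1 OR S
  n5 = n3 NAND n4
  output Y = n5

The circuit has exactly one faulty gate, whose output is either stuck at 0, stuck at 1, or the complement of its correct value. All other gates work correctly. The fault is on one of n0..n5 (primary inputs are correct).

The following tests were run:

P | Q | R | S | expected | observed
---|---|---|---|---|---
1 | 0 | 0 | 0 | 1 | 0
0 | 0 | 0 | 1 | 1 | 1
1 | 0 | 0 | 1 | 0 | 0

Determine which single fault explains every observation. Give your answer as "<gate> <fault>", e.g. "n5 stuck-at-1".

Fault-free values for test 1 (P=1, Q=0, R=0, S=0): n0=0, n1=0, n2=1, n3=1, n4=0, n5=1, giving Y=1. Observed 0.
Test 1: faults giving observed 0 are {n4 stuck-at-1, n4 inverted output, n5 stuck-at-0, n5 inverted output}.
Test 2 (P=0, Q=0, R=0, S=1): fault-free n0=0, n1=0, n2=1, n3=0, n4=1, n5=1 → 1; observed 1. Eliminates n5 stuck-at-0, n5 inverted output.
Test 3 (P=1, Q=0, R=0, S=1): fault-free n0=0, n1=0, n2=1, n3=1, n4=1, n5=0 → 0; observed 0. Eliminates n4 inverted output.
Only n4 stuck-at-1 is consistent with every test.

n4 stuck-at-1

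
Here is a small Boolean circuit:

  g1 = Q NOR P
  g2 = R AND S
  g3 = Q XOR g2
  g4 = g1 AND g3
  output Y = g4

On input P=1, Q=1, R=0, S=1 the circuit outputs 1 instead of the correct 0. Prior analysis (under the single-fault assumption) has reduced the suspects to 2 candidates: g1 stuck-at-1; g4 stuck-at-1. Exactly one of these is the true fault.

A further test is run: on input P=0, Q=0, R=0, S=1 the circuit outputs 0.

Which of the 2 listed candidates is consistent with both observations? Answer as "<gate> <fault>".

Evaluate each candidate on input P=0, Q=0, R=0, S=1:
  g1 stuck-at-1: g1=1 [stuck-at-1], g2=0, g3=0, g4=0 → 0 — matches
  g4 stuck-at-1: g1=1, g2=0, g3=0, g4=1 [stuck-at-1] → 1 — eliminated
Only g1 stuck-at-1 reproduces the observed 0.

g1 stuck-at-1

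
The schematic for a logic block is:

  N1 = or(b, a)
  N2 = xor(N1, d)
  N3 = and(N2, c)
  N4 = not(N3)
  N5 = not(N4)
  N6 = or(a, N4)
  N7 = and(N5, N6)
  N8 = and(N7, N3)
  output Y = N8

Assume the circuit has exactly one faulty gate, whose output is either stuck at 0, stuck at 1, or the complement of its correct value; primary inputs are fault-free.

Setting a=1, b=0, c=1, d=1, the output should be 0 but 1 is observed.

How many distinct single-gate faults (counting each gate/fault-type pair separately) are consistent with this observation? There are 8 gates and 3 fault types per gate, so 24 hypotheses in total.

8

Fault-free: N1=1, N2=0, N3=0, N4=1, N5=0, N6=1, N7=0, N8=0 → 0. Observed 1.
  N1: stuck-at-0, inverted output ✓; others ✗
  N2: stuck-at-1, inverted output ✓; others ✗
  N3: stuck-at-1, inverted output ✓; others ✗
  N4: none of the 3 fault types match ✗
  N5: none of the 3 fault types match ✗
  N6: none of the 3 fault types match ✗
  N7: none of the 3 fault types match ✗
  N8: stuck-at-1, inverted output ✓; others ✗
Consistent faults: {N1 stuck-at-0, N1 inverted output, N2 stuck-at-1, N2 inverted output, N3 stuck-at-1, N3 inverted output, N8 stuck-at-1, N8 inverted output} — 8 in all.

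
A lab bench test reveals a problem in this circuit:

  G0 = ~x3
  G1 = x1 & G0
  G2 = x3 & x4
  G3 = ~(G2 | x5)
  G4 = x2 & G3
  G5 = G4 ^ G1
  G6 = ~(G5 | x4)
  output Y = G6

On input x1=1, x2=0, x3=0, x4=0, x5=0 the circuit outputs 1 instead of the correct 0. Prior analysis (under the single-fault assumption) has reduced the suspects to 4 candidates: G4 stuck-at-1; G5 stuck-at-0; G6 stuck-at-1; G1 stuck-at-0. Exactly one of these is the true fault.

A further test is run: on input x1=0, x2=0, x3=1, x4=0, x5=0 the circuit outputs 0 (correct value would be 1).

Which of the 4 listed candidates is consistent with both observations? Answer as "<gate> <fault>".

G4 stuck-at-1

Evaluate each candidate on input x1=0, x2=0, x3=1, x4=0, x5=0:
  G4 stuck-at-1: G0=0, G1=0, G2=0, G3=1, G4=1 [stuck-at-1], G5=1, G6=0 → 0 — matches
  G5 stuck-at-0: G0=0, G1=0, G2=0, G3=1, G4=0, G5=0 [stuck-at-0], G6=1 → 1 — eliminated
  G6 stuck-at-1: G0=0, G1=0, G2=0, G3=1, G4=0, G5=0, G6=1 [stuck-at-1] → 1 — eliminated
  G1 stuck-at-0: G0=0, G1=0 [stuck-at-0], G2=0, G3=1, G4=0, G5=0, G6=1 → 1 — eliminated
Only G4 stuck-at-1 reproduces the observed 0.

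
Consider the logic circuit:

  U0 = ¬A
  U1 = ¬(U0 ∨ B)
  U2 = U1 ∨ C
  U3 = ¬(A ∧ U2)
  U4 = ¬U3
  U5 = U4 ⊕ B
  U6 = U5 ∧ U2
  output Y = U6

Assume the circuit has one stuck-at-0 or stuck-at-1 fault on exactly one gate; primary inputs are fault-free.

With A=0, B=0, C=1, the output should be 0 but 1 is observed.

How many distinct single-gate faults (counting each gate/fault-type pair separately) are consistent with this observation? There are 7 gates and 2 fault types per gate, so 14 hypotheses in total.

4

Fault-free: U0=1, U1=0, U2=1, U3=1, U4=0, U5=0, U6=0 → 0. Observed 1.
  U0 stuck-at-0: output 0 ✗
  U0 stuck-at-1: output 0 ✗
  U1 stuck-at-0: output 0 ✗
  U1 stuck-at-1: output 0 ✗
  U2 stuck-at-0: output 0 ✗
  U2 stuck-at-1: output 0 ✗
  U3 stuck-at-0: output 1 ✓
  U3 stuck-at-1: output 0 ✗
  U4 stuck-at-0: output 0 ✗
  U4 stuck-at-1: output 1 ✓
  U5 stuck-at-0: output 0 ✗
  U5 stuck-at-1: output 1 ✓
  U6 stuck-at-0: output 0 ✗
  U6 stuck-at-1: output 1 ✓
Consistent faults: {U3 stuck-at-0, U4 stuck-at-1, U5 stuck-at-1, U6 stuck-at-1} — 4 in all.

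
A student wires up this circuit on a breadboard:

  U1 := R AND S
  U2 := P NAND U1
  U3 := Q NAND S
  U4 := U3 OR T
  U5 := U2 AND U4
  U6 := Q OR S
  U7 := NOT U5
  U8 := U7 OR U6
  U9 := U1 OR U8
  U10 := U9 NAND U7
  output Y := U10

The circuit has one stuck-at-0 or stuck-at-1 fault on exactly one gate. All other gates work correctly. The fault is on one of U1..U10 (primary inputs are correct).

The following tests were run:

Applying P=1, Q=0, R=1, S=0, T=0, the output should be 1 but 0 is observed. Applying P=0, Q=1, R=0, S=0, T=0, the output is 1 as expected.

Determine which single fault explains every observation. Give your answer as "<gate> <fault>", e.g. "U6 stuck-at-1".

U1 stuck-at-1

Fault-free values for test 1 (P=1, Q=0, R=1, S=0, T=0): U1=0, U2=1, U3=1, U4=1, U5=1, U6=0, U7=0, U8=0, U9=0, U10=1, giving Y=1. Observed 0.
Test 1: faults giving observed 0 are {U1 stuck-at-1, U2 stuck-at-0, U3 stuck-at-0, U4 stuck-at-0, U5 stuck-at-0, U7 stuck-at-1, U10 stuck-at-0}.
Test 2 (P=0, Q=1, R=0, S=0, T=0): fault-free U1=0, U2=1, U3=1, U4=1, U5=1, U6=1, U7=0, U8=1, U9=1, U10=1 → 1; observed 1. Eliminates U2 stuck-at-0, U3 stuck-at-0, U4 stuck-at-0, U5 stuck-at-0, U7 stuck-at-1, U10 stuck-at-0.
Only U1 stuck-at-1 is consistent with every test.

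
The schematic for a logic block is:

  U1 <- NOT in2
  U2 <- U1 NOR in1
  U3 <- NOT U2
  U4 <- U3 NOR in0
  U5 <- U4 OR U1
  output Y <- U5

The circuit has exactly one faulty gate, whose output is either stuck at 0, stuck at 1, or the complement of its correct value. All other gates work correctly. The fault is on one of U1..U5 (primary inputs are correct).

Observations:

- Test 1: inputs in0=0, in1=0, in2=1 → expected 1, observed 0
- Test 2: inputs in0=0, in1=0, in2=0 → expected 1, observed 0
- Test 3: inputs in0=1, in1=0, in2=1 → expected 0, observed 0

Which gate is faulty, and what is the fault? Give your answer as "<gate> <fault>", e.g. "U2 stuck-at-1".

U5 stuck-at-0

Fault-free values for test 1 (in0=0, in1=0, in2=1): U1=0, U2=1, U3=0, U4=1, U5=1, giving Y=1. Observed 0.
Test 1: faults giving observed 0 are {U2 stuck-at-0, U2 inverted output, U3 stuck-at-1, U3 inverted output, U4 stuck-at-0, U4 inverted output, U5 stuck-at-0, U5 inverted output}.
Test 2 (in0=0, in1=0, in2=0): fault-free U1=1, U2=0, U3=1, U4=0, U5=1 → 1; observed 0. Eliminates U2 stuck-at-0, U2 inverted output, U3 stuck-at-1, U3 inverted output, U4 stuck-at-0, U4 inverted output.
Test 3 (in0=1, in1=0, in2=1): fault-free U1=0, U2=1, U3=0, U4=0, U5=0 → 0; observed 0. Eliminates U5 inverted output.
Only U5 stuck-at-0 is consistent with every test.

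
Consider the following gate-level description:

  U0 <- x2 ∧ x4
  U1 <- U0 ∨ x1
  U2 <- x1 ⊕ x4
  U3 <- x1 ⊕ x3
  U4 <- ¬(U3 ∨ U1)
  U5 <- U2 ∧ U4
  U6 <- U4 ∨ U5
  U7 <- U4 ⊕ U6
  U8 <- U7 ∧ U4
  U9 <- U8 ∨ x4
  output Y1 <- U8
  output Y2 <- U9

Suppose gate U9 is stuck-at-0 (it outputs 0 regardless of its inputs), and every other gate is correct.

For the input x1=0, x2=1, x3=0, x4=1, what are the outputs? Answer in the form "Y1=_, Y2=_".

Propagate with U9 forced: U0=1, U1=1, U2=1, U3=0, U4=0, U5=0, U6=0, U7=0, U8=0, U9=0 [stuck-at-0].
So the outputs are Y1=0, Y2=0. (Without the fault they would be Y1=0, Y2=1.)

Y1=0, Y2=0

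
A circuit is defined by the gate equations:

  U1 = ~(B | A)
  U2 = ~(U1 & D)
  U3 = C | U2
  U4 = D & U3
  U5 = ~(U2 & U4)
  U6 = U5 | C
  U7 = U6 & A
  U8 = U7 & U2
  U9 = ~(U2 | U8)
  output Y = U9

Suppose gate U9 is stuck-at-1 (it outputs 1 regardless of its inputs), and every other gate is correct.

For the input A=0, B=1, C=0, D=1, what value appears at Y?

Propagate with U9 forced: U1=0, U2=1, U3=1, U4=1, U5=0, U6=0, U7=0, U8=0, U9=1 [stuck-at-1].
So Y = 1. (Without the fault it would be 0.)

1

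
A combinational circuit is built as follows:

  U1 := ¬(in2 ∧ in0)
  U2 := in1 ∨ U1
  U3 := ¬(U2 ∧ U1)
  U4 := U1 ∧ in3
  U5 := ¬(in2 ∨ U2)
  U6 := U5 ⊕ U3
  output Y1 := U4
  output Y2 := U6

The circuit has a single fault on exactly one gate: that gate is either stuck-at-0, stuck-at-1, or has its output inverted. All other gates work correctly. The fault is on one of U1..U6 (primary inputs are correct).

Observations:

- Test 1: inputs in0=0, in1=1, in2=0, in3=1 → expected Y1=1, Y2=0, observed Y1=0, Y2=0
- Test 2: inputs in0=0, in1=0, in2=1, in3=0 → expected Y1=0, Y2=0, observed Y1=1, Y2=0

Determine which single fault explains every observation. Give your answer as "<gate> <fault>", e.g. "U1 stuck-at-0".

Fault-free values for test 1 (in0=0, in1=1, in2=0, in3=1): U1=1, U2=1, U3=0, U4=1, U5=0, U6=0, giving Y1=1, Y2=0. Observed Y1=0, Y2=0.
Test 1: faults giving observed Y1=0, Y2=0 are {U4 stuck-at-0, U4 inverted output}.
Test 2 (in0=0, in1=0, in2=1, in3=0): fault-free U1=1, U2=1, U3=0, U4=0, U5=0, U6=0 → Y1=0, Y2=0; observed Y1=1, Y2=0. Eliminates U4 stuck-at-0.
Only U4 inverted output is consistent with every test.

U4 inverted output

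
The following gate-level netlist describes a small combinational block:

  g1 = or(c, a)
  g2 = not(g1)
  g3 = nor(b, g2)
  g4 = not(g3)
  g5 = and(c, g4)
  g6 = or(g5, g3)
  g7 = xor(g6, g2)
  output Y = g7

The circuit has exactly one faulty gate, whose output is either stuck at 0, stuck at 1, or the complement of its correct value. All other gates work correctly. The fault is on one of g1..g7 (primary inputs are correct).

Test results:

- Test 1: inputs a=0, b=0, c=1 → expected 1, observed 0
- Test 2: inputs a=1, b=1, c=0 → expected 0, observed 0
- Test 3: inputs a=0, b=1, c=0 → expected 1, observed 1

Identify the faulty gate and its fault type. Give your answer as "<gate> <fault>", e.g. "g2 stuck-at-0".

Fault-free values for test 1 (a=0, b=0, c=1): g1=1, g2=0, g3=1, g4=0, g5=0, g6=1, g7=1, giving Y=1. Observed 0.
Test 1: faults giving observed 0 are {g1 stuck-at-0, g1 inverted output, g2 stuck-at-1, g2 inverted output, g6 stuck-at-0, g6 inverted output, g7 stuck-at-0, g7 inverted output}.
Test 2 (a=1, b=1, c=0): fault-free g1=1, g2=0, g3=0, g4=1, g5=0, g6=0, g7=0 → 0; observed 0. Eliminates g1 stuck-at-0, g1 inverted output, g2 stuck-at-1, g2 inverted output, g6 inverted output, g7 inverted output.
Test 3 (a=0, b=1, c=0): fault-free g1=0, g2=1, g3=0, g4=1, g5=0, g6=0, g7=1 → 1; observed 1. Eliminates g7 stuck-at-0.
Only g6 stuck-at-0 is consistent with every test.

g6 stuck-at-0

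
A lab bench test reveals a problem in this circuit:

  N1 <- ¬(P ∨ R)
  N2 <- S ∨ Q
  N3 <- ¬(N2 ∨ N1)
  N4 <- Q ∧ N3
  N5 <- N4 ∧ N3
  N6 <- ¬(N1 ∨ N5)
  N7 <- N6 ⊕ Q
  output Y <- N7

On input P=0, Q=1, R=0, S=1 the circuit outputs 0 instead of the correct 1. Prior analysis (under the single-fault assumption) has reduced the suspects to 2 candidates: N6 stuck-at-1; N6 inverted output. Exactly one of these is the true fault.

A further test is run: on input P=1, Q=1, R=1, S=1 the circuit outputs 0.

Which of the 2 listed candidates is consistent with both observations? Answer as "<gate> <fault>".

N6 stuck-at-1

Evaluate each candidate on input P=1, Q=1, R=1, S=1:
  N6 stuck-at-1: N1=0, N2=1, N3=0, N4=0, N5=0, N6=1 [stuck-at-1], N7=0 → 0 — matches
  N6 inverted output: N1=0, N2=1, N3=0, N4=0, N5=0, N6=0 [inverted output], N7=1 → 1 — eliminated
Only N6 stuck-at-1 reproduces the observed 0.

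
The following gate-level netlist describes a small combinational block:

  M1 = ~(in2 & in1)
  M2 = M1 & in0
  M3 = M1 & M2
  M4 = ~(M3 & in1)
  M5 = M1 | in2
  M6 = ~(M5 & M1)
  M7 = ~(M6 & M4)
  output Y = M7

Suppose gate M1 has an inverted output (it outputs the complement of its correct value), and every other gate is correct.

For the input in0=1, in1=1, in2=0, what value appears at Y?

Propagate with M1 forced: M1=0 [inverted output], M2=0, M3=0, M4=1, M5=0, M6=1, M7=0.
So Y = 0. (Without the fault it would be 1.)

0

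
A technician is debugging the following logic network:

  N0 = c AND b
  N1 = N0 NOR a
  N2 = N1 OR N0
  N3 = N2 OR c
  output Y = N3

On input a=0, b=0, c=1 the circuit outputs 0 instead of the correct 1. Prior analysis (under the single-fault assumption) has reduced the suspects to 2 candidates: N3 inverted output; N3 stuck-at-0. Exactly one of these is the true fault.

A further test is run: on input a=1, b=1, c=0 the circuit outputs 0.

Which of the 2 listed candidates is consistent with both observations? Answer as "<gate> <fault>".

Evaluate each candidate on input a=1, b=1, c=0:
  N3 inverted output: N0=0, N1=0, N2=0, N3=1 [inverted output] → 1 — eliminated
  N3 stuck-at-0: N0=0, N1=0, N2=0, N3=0 [stuck-at-0] → 0 — matches
Only N3 stuck-at-0 reproduces the observed 0.

N3 stuck-at-0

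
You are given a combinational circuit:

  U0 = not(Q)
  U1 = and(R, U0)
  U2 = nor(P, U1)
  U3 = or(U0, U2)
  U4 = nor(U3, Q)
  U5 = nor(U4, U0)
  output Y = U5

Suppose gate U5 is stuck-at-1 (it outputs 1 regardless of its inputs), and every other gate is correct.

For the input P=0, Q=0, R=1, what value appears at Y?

Propagate with U5 forced: U0=1, U1=1, U2=0, U3=1, U4=0, U5=1 [stuck-at-1].
So Y = 1. (Without the fault it would be 0.)

1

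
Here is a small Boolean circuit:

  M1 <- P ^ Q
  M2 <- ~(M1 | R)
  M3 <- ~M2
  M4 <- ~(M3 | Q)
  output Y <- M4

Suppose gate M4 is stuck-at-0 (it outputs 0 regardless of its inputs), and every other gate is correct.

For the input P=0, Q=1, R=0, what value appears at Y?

0

Propagate with M4 forced: M1=1, M2=0, M3=1, M4=0 [stuck-at-0].
So Y = 0. (Same as the fault-free value — the fault is masked on this input.)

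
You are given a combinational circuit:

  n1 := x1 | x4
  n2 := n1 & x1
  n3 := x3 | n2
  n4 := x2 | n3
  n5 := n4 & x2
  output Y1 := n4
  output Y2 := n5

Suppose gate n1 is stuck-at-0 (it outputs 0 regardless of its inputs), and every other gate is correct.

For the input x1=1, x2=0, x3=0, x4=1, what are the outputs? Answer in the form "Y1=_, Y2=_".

Propagate with n1 forced: n1=0 [stuck-at-0], n2=0, n3=0, n4=0, n5=0.
So the outputs are Y1=0, Y2=0. (Without the fault they would be Y1=1, Y2=0.)

Y1=0, Y2=0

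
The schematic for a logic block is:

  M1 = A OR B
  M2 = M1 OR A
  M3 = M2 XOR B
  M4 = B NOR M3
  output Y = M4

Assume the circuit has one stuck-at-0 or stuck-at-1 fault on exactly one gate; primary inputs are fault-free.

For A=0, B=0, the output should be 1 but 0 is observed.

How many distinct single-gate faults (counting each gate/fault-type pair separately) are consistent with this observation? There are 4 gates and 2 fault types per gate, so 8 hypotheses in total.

4

Fault-free: M1=0, M2=0, M3=0, M4=1 → 1. Observed 0.
  M1 stuck-at-0: output 1 ✗
  M1 stuck-at-1: output 0 ✓
  M2 stuck-at-0: output 1 ✗
  M2 stuck-at-1: output 0 ✓
  M3 stuck-at-0: output 1 ✗
  M3 stuck-at-1: output 0 ✓
  M4 stuck-at-0: output 0 ✓
  M4 stuck-at-1: output 1 ✗
Consistent faults: {M1 stuck-at-1, M2 stuck-at-1, M3 stuck-at-1, M4 stuck-at-0} — 4 in all.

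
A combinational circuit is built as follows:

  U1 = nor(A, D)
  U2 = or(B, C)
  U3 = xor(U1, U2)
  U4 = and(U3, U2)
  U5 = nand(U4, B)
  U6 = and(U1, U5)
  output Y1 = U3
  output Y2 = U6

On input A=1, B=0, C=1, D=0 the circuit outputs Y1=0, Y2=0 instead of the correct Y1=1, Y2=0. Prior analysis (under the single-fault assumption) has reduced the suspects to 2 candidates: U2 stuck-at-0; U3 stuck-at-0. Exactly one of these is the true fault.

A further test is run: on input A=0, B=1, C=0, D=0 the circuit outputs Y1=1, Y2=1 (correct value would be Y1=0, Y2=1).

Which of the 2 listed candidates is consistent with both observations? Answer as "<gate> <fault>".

Evaluate each candidate on input A=0, B=1, C=0, D=0:
  U2 stuck-at-0: U1=1, U2=0 [stuck-at-0], U3=1, U4=0, U5=1, U6=1 → Y1=1, Y2=1 — matches
  U3 stuck-at-0: U1=1, U2=1, U3=0 [stuck-at-0], U4=0, U5=1, U6=1 → Y1=0, Y2=1 — eliminated
Only U2 stuck-at-0 reproduces the observed Y1=1, Y2=1.

U2 stuck-at-0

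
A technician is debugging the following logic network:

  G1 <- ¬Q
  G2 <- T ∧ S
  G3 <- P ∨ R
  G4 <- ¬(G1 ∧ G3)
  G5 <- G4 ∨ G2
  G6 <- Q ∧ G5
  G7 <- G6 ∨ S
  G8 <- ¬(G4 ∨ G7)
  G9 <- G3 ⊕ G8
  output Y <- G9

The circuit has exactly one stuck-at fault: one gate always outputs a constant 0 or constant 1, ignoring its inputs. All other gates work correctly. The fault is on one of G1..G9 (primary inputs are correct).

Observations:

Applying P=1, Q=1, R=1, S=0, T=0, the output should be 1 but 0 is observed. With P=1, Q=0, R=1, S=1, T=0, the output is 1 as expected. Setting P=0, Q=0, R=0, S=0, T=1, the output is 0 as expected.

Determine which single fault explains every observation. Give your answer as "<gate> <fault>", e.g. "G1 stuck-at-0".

Fault-free values for test 1 (P=1, Q=1, R=1, S=0, T=0): G1=0, G2=0, G3=1, G4=1, G5=1, G6=1, G7=1, G8=0, G9=1, giving Y=1. Observed 0.
Test 1: faults giving observed 0 are {G1 stuck-at-1, G3 stuck-at-0, G4 stuck-at-0, G8 stuck-at-1, G9 stuck-at-0}.
Test 2 (P=1, Q=0, R=1, S=1, T=0): fault-free G1=1, G2=0, G3=1, G4=0, G5=0, G6=0, G7=1, G8=0, G9=1 → 1; observed 1. Eliminates G3 stuck-at-0, G8 stuck-at-1, G9 stuck-at-0.
Test 3 (P=0, Q=0, R=0, S=0, T=1): fault-free G1=1, G2=0, G3=0, G4=1, G5=1, G6=0, G7=0, G8=0, G9=0 → 0; observed 0. Eliminates G4 stuck-at-0.
Only G1 stuck-at-1 is consistent with every test.

G1 stuck-at-1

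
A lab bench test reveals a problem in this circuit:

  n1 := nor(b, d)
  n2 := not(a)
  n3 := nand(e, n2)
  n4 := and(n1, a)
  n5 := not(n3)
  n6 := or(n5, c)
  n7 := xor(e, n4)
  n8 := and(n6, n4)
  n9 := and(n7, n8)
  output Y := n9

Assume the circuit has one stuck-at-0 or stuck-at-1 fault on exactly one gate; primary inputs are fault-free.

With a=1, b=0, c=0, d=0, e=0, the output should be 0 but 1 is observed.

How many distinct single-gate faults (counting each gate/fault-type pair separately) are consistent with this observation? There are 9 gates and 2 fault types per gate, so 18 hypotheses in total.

Fault-free: n1=1, n2=0, n3=1, n4=1, n5=0, n6=0, n7=1, n8=0, n9=0 → 0. Observed 1.
  n1: none of the 2 fault types match ✗
  n2: none of the 2 fault types match ✗
  n3: stuck-at-0 ✓; others ✗
  n4: none of the 2 fault types match ✗
  n5: stuck-at-1 ✓; others ✗
  n6: stuck-at-1 ✓; others ✗
  n7: none of the 2 fault types match ✗
  n8: stuck-at-1 ✓; others ✗
  n9: stuck-at-1 ✓; others ✗
Consistent faults: {n3 stuck-at-0, n5 stuck-at-1, n6 stuck-at-1, n8 stuck-at-1, n9 stuck-at-1} — 5 in all.

5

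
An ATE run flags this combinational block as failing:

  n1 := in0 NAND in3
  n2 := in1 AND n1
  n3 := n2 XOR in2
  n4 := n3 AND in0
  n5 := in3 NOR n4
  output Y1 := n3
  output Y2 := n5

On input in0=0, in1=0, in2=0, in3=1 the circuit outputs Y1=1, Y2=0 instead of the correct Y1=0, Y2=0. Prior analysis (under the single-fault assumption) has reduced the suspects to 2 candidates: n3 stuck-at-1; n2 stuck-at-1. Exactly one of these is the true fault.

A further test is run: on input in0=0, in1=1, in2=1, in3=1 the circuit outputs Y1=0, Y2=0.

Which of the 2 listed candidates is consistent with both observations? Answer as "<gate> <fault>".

Evaluate each candidate on input in0=0, in1=1, in2=1, in3=1:
  n3 stuck-at-1: n1=1, n2=1, n3=1 [stuck-at-1], n4=0, n5=0 → Y1=1, Y2=0 — eliminated
  n2 stuck-at-1: n1=1, n2=1 [stuck-at-1], n3=0, n4=0, n5=0 → Y1=0, Y2=0 — matches
Only n2 stuck-at-1 reproduces the observed Y1=0, Y2=0.

n2 stuck-at-1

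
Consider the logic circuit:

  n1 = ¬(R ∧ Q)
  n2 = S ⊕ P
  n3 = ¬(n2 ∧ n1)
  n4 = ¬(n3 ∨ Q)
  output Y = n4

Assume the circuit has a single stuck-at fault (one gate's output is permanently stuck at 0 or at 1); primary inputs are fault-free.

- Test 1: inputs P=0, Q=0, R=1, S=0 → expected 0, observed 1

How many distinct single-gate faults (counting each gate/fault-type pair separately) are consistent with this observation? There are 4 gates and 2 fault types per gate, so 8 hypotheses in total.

Fault-free: n1=1, n2=0, n3=1, n4=0 → 0. Observed 1.
  n1 stuck-at-0: output 0 ✗
  n1 stuck-at-1: output 0 ✗
  n2 stuck-at-0: output 0 ✗
  n2 stuck-at-1: output 1 ✓
  n3 stuck-at-0: output 1 ✓
  n3 stuck-at-1: output 0 ✗
  n4 stuck-at-0: output 0 ✗
  n4 stuck-at-1: output 1 ✓
Consistent faults: {n2 stuck-at-1, n3 stuck-at-0, n4 stuck-at-1} — 3 in all.

3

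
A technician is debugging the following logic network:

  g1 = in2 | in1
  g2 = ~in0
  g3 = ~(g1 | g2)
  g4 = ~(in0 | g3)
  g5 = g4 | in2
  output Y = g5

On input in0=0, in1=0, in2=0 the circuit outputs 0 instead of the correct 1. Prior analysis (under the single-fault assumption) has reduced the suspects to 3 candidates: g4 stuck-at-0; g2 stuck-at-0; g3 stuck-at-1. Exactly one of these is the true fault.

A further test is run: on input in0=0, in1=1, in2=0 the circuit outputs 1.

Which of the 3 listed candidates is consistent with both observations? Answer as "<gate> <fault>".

Evaluate each candidate on input in0=0, in1=1, in2=0:
  g4 stuck-at-0: g1=1, g2=1, g3=0, g4=0 [stuck-at-0], g5=0 → 0 — eliminated
  g2 stuck-at-0: g1=1, g2=0 [stuck-at-0], g3=0, g4=1, g5=1 → 1 — matches
  g3 stuck-at-1: g1=1, g2=1, g3=1 [stuck-at-1], g4=0, g5=0 → 0 — eliminated
Only g2 stuck-at-0 reproduces the observed 1.

g2 stuck-at-0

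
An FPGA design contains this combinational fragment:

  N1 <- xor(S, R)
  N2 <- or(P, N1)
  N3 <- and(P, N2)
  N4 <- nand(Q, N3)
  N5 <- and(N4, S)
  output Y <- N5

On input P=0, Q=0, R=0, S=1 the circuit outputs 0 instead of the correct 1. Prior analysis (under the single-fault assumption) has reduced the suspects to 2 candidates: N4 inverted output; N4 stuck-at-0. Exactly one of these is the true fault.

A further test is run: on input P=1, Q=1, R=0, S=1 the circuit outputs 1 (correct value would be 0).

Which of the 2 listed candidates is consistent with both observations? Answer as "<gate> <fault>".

Evaluate each candidate on input P=1, Q=1, R=0, S=1:
  N4 inverted output: N1=1, N2=1, N3=1, N4=1 [inverted output], N5=1 → 1 — matches
  N4 stuck-at-0: N1=1, N2=1, N3=1, N4=0 [stuck-at-0], N5=0 → 0 — eliminated
Only N4 inverted output reproduces the observed 1.

N4 inverted output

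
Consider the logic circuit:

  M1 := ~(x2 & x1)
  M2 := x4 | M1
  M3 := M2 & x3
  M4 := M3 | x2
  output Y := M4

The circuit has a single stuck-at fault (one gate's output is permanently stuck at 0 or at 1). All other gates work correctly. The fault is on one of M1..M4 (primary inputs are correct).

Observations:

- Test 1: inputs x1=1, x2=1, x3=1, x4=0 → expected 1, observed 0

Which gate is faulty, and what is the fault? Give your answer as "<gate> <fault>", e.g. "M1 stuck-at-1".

M4 stuck-at-0

Fault-free values for test 1 (x1=1, x2=1, x3=1, x4=0): M1=0, M2=0, M3=0, M4=1, giving Y=1. Observed 0.
Test 1: faults giving observed 0 are {M4 stuck-at-0}.
Only M4 stuck-at-0 is consistent with every test.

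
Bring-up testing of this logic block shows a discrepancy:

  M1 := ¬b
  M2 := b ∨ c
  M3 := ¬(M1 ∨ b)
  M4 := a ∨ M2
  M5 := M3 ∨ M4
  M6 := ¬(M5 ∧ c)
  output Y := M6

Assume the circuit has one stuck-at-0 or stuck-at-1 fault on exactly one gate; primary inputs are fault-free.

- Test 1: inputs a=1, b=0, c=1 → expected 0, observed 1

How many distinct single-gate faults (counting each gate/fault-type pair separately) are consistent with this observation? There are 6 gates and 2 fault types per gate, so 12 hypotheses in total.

Fault-free: M1=1, M2=1, M3=0, M4=1, M5=1, M6=0 → 0. Observed 1.
  M1 stuck-at-0: output 0 ✗
  M1 stuck-at-1: output 0 ✗
  M2 stuck-at-0: output 0 ✗
  M2 stuck-at-1: output 0 ✗
  M3 stuck-at-0: output 0 ✗
  M3 stuck-at-1: output 0 ✗
  M4 stuck-at-0: output 1 ✓
  M4 stuck-at-1: output 0 ✗
  M5 stuck-at-0: output 1 ✓
  M5 stuck-at-1: output 0 ✗
  M6 stuck-at-0: output 0 ✗
  M6 stuck-at-1: output 1 ✓
Consistent faults: {M4 stuck-at-0, M5 stuck-at-0, M6 stuck-at-1} — 3 in all.

3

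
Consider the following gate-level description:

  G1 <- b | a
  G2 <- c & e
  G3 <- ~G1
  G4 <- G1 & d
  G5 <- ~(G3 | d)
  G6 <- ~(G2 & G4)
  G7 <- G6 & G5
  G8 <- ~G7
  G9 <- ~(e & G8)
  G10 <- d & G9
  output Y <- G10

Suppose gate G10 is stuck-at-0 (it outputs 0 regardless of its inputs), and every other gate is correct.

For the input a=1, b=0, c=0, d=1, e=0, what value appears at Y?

Propagate with G10 forced: G1=1, G2=0, G3=0, G4=1, G5=0, G6=1, G7=0, G8=1, G9=1, G10=0 [stuck-at-0].
So Y = 0. (Without the fault it would be 1.)

0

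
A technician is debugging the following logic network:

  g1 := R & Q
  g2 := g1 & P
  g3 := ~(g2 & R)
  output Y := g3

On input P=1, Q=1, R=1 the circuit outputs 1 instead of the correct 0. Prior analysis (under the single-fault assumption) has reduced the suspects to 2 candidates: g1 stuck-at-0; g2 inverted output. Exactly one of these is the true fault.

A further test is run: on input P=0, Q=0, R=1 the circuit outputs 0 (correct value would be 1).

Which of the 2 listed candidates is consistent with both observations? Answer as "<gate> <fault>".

Evaluate each candidate on input P=0, Q=0, R=1:
  g1 stuck-at-0: g1=0 [stuck-at-0], g2=0, g3=1 → 1 — eliminated
  g2 inverted output: g1=0, g2=1 [inverted output], g3=0 → 0 — matches
Only g2 inverted output reproduces the observed 0.

g2 inverted output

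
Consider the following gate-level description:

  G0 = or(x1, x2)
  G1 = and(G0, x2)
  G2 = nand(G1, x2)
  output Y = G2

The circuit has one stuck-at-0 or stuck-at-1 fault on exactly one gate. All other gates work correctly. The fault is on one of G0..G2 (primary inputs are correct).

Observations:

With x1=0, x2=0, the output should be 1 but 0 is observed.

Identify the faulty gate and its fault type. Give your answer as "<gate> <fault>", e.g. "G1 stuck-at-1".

G2 stuck-at-0

Fault-free values for test 1 (x1=0, x2=0): G0=0, G1=0, G2=1, giving Y=1. Observed 0.
Test 1: faults giving observed 0 are {G2 stuck-at-0}.
Only G2 stuck-at-0 is consistent with every test.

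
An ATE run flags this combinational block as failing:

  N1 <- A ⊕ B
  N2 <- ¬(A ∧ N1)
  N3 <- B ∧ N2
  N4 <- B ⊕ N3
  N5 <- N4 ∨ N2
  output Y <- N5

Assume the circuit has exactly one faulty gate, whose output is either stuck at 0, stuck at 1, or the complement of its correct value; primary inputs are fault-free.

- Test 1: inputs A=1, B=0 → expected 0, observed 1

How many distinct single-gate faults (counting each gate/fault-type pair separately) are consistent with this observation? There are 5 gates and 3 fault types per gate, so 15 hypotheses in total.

Fault-free: N1=1, N2=0, N3=0, N4=0, N5=0 → 0. Observed 1.
  N1: stuck-at-0, inverted output ✓; others ✗
  N2: stuck-at-1, inverted output ✓; others ✗
  N3: stuck-at-1, inverted output ✓; others ✗
  N4: stuck-at-1, inverted output ✓; others ✗
  N5: stuck-at-1, inverted output ✓; others ✗
Consistent faults: {N1 stuck-at-0, N1 inverted output, N2 stuck-at-1, N2 inverted output, N3 stuck-at-1, N3 inverted output, N4 stuck-at-1, N4 inverted output, N5 stuck-at-1, N5 inverted output} — 10 in all.

10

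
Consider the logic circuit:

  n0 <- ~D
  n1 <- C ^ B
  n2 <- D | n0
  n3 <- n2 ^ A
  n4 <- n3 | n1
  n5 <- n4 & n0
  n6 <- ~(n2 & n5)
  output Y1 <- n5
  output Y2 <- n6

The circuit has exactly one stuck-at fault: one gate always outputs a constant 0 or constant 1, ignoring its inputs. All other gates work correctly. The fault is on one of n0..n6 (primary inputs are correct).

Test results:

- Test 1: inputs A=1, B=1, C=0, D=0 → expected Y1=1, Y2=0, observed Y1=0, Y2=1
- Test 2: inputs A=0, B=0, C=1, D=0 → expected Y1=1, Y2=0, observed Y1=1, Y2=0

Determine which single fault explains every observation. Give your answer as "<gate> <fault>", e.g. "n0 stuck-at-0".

n1 stuck-at-0

Fault-free values for test 1 (A=1, B=1, C=0, D=0): n0=1, n1=1, n2=1, n3=0, n4=1, n5=1, n6=0, giving Y1=1, Y2=0. Observed Y1=0, Y2=1.
Test 1: faults giving observed Y1=0, Y2=1 are {n0 stuck-at-0, n1 stuck-at-0, n4 stuck-at-0, n5 stuck-at-0}.
Test 2 (A=0, B=0, C=1, D=0): fault-free n0=1, n1=1, n2=1, n3=1, n4=1, n5=1, n6=0 → Y1=1, Y2=0; observed Y1=1, Y2=0. Eliminates n0 stuck-at-0, n4 stuck-at-0, n5 stuck-at-0.
Only n1 stuck-at-0 is consistent with every test.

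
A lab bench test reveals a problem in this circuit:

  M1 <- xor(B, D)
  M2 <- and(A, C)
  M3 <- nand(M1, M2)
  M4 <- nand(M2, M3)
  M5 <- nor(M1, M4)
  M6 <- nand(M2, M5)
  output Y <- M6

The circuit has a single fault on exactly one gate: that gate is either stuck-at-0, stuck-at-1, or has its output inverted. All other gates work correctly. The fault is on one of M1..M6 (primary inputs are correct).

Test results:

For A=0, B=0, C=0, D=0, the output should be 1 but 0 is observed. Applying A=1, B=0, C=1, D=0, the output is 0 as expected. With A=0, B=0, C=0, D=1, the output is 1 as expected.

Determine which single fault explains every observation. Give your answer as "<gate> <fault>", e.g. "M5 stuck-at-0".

Fault-free values for test 1 (A=0, B=0, C=0, D=0): M1=0, M2=0, M3=1, M4=1, M5=0, M6=1, giving Y=1. Observed 0.
Test 1: faults giving observed 0 are {M2 stuck-at-1, M2 inverted output, M6 stuck-at-0, M6 inverted output}.
Test 2 (A=1, B=0, C=1, D=0): fault-free M1=0, M2=1, M3=1, M4=0, M5=1, M6=0 → 0; observed 0. Eliminates M2 inverted output, M6 inverted output.
Test 3 (A=0, B=0, C=0, D=1): fault-free M1=1, M2=0, M3=1, M4=1, M5=0, M6=1 → 1; observed 1. Eliminates M6 stuck-at-0.
Only M2 stuck-at-1 is consistent with every test.

M2 stuck-at-1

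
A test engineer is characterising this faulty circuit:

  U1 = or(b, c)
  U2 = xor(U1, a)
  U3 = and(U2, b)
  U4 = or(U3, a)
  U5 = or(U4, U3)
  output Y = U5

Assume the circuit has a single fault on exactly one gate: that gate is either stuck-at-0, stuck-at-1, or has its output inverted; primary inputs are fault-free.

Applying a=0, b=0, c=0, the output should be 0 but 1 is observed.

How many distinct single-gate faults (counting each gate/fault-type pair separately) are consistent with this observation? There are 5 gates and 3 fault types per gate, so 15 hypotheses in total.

Fault-free: U1=0, U2=0, U3=0, U4=0, U5=0 → 0. Observed 1.
  U1: none of the 3 fault types match ✗
  U2: none of the 3 fault types match ✗
  U3: stuck-at-1, inverted output ✓; others ✗
  U4: stuck-at-1, inverted output ✓; others ✗
  U5: stuck-at-1, inverted output ✓; others ✗
Consistent faults: {U3 stuck-at-1, U3 inverted output, U4 stuck-at-1, U4 inverted output, U5 stuck-at-1, U5 inverted output} — 6 in all.

6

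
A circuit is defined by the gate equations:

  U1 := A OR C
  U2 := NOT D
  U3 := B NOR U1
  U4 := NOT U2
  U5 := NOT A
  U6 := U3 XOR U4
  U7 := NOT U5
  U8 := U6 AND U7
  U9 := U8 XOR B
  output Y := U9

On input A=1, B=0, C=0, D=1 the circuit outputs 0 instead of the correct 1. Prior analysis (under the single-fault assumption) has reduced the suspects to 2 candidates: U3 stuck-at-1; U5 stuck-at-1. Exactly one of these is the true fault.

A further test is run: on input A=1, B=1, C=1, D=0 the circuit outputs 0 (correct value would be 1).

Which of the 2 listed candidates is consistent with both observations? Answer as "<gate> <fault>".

U3 stuck-at-1

Evaluate each candidate on input A=1, B=1, C=1, D=0:
  U3 stuck-at-1: U1=1, U2=1, U3=1 [stuck-at-1], U4=0, U5=0, U6=1, U7=1, U8=1, U9=0 → 0 — matches
  U5 stuck-at-1: U1=1, U2=1, U3=0, U4=0, U5=1 [stuck-at-1], U6=0, U7=0, U8=0, U9=1 → 1 — eliminated
Only U3 stuck-at-1 reproduces the observed 0.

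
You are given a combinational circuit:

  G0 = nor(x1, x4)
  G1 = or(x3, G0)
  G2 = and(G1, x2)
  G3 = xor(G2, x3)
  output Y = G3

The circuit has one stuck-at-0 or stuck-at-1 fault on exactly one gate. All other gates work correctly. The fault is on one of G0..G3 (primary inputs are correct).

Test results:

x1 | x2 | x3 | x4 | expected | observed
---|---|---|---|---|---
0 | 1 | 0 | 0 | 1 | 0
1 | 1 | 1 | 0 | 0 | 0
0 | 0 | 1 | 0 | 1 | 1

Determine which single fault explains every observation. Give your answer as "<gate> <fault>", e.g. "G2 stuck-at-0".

G0 stuck-at-0

Fault-free values for test 1 (x1=0, x2=1, x3=0, x4=0): G0=1, G1=1, G2=1, G3=1, giving Y=1. Observed 0.
Test 1: faults giving observed 0 are {G0 stuck-at-0, G1 stuck-at-0, G2 stuck-at-0, G3 stuck-at-0}.
Test 2 (x1=1, x2=1, x3=1, x4=0): fault-free G0=0, G1=1, G2=1, G3=0 → 0; observed 0. Eliminates G1 stuck-at-0, G2 stuck-at-0.
Test 3 (x1=0, x2=0, x3=1, x4=0): fault-free G0=1, G1=1, G2=0, G3=1 → 1; observed 1. Eliminates G3 stuck-at-0.
Only G0 stuck-at-0 is consistent with every test.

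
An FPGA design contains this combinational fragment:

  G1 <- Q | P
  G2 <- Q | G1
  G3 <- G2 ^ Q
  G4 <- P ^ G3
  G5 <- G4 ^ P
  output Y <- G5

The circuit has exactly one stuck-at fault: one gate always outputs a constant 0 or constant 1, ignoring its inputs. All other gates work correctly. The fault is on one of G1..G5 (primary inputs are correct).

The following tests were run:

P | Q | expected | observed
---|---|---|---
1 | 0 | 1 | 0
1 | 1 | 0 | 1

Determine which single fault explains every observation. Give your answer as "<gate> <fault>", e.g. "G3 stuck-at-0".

Fault-free values for test 1 (P=1, Q=0): G1=1, G2=1, G3=1, G4=0, G5=1, giving Y=1. Observed 0.
Test 1: faults giving observed 0 are {G1 stuck-at-0, G2 stuck-at-0, G3 stuck-at-0, G4 stuck-at-1, G5 stuck-at-0}.
Test 2 (P=1, Q=1): fault-free G1=1, G2=1, G3=0, G4=1, G5=0 → 0; observed 1. Eliminates G1 stuck-at-0, G3 stuck-at-0, G4 stuck-at-1, G5 stuck-at-0.
Only G2 stuck-at-0 is consistent with every test.

G2 stuck-at-0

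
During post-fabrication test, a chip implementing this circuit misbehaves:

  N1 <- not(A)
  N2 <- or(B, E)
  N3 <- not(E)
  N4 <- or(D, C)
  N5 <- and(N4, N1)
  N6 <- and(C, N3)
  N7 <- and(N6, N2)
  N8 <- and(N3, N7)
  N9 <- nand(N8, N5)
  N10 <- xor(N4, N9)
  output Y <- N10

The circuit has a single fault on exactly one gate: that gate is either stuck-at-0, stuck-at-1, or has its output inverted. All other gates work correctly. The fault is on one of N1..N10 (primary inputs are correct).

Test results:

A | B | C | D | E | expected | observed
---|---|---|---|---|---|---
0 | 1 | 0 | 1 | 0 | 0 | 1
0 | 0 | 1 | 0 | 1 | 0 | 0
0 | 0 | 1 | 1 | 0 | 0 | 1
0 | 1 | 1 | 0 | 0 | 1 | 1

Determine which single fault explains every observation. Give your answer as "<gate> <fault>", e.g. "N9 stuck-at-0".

Fault-free values for test 1 (A=0, B=1, C=0, D=1, E=0): N1=1, N2=1, N3=1, N4=1, N5=1, N6=0, N7=0, N8=0, N9=1, N10=0, giving Y=0. Observed 1.
Test 1: faults giving observed 1 are {N4 stuck-at-0, N4 inverted output, N6 stuck-at-1, N6 inverted output, N7 stuck-at-1, N7 inverted output, N8 stuck-at-1, N8 inverted output, N9 stuck-at-0, N9 inverted output, N10 stuck-at-1, N10 inverted output}.
Test 2 (A=0, B=0, C=1, D=0, E=1): fault-free N1=1, N2=1, N3=0, N4=1, N5=1, N6=0, N7=0, N8=0, N9=1, N10=0 → 0; observed 0. Eliminates N4 stuck-at-0, N4 inverted output, N8 stuck-at-1, N8 inverted output, N9 stuck-at-0, N9 inverted output, N10 stuck-at-1, N10 inverted output.
Test 3 (A=0, B=0, C=1, D=1, E=0): fault-free N1=1, N2=0, N3=1, N4=1, N5=1, N6=1, N7=0, N8=0, N9=1, N10=0 → 0; observed 1. Eliminates N6 stuck-at-1, N6 inverted output.
Test 4 (A=0, B=1, C=1, D=0, E=0): fault-free N1=1, N2=1, N3=1, N4=1, N5=1, N6=1, N7=1, N8=1, N9=0, N10=1 → 1; observed 1. Eliminates N7 inverted output.
Only N7 stuck-at-1 is consistent with every test.

N7 stuck-at-1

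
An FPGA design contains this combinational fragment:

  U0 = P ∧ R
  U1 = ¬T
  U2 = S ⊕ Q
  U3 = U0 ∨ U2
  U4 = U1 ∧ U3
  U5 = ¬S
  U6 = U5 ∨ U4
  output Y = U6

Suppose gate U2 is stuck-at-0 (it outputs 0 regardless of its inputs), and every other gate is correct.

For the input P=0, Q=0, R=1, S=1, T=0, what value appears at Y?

Propagate with U2 forced: U0=0, U1=1, U2=0 [stuck-at-0], U3=0, U4=0, U5=0, U6=0.
So Y = 0. (Without the fault it would be 1.)

0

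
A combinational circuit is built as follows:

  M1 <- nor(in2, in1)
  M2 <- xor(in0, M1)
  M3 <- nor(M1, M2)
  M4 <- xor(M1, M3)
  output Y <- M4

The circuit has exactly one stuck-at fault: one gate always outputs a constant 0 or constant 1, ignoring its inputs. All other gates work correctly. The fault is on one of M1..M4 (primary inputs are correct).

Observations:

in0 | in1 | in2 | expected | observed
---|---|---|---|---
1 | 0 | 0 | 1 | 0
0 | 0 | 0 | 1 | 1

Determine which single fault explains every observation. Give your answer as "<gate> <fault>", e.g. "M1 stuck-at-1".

M1 stuck-at-0

Fault-free values for test 1 (in0=1, in1=0, in2=0): M1=1, M2=0, M3=0, M4=1, giving Y=1. Observed 0.
Test 1: faults giving observed 0 are {M1 stuck-at-0, M3 stuck-at-1, M4 stuck-at-0}.
Test 2 (in0=0, in1=0, in2=0): fault-free M1=1, M2=1, M3=0, M4=1 → 1; observed 1. Eliminates M3 stuck-at-1, M4 stuck-at-0.
Only M1 stuck-at-0 is consistent with every test.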